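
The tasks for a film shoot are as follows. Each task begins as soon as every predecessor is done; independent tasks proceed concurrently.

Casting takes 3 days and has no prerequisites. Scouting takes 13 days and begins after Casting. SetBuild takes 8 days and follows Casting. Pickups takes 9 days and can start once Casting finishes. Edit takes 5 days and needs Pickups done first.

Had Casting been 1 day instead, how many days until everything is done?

The binding path is Casting→Pickups→Edit = 3+9+5 = 17; finish at 17 days.
Casting is on the critical path; changing it to 1 makes that path 15 days.
No other chain overtakes it, so the finish is 15 days.

15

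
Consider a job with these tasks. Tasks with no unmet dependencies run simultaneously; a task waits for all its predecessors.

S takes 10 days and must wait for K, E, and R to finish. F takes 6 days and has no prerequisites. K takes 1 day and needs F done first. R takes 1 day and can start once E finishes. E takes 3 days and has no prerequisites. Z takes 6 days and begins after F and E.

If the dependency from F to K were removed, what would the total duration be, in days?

With the dependency in place, F→K→S = 6+1+10 = 17 sets the finish at 17 days.
Without F→K, K's earliest start moves from 6 to 0.
The longest chain is now E→R→S = 3+1+10 = 14, so the job takes 14 days.

14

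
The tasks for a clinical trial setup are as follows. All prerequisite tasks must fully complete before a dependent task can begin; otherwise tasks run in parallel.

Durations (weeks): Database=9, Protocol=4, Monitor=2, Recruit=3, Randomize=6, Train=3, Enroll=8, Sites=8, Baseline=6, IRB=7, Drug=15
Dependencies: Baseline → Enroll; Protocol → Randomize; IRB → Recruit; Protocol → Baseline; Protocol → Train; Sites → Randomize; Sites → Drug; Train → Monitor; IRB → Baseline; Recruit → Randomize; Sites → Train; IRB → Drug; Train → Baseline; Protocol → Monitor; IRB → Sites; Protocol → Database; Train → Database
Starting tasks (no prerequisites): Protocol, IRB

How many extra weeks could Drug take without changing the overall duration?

2

IRB→Sites→Train→Baseline→Enroll = 7+8+3+6+8 = 32 sets the makespan at 32 weeks.
Drug finishes as early as 30 and must finish by 32.
Slack of Drug = 17 − 15 = 2 weeks.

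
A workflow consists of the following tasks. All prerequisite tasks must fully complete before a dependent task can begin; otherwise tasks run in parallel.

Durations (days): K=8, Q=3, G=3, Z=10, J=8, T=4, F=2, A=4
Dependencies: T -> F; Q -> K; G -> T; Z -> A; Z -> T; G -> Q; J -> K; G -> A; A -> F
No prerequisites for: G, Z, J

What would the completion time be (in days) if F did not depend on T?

Original critical path: Z→A→F = 10+4+2 = 16 ⇒ 16 days.
Dropping T→F doesn't change F's earliest start (14); another predecessor still binds.
New critical path: Z→A→F = 10+4+2 = 16 ⇒ 16 days.

16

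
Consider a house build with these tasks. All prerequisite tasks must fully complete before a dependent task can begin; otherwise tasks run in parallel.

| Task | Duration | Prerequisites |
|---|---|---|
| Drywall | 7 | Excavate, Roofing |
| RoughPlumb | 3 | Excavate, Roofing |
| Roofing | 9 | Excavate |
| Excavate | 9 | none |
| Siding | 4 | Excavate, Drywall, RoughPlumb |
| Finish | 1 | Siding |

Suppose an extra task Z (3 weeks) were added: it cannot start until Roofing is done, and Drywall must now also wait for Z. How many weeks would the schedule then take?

33

Originally the schedule takes 30 weeks.
With Z inserted, Drywall now waits for max(Excavate, Roofing, Z).
New critical path: Excavate→Roofing→Z→Drywall→Siding→Finish = 9+9+3+7+4+1 = 33 ⇒ 33 weeks.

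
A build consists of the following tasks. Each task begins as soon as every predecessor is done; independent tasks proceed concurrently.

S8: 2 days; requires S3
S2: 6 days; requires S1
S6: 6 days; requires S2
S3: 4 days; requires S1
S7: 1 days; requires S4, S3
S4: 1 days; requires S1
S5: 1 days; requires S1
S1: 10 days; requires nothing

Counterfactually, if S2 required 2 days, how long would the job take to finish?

Actual critical path: S1→S2→S6 = 10+6+6 = 22 ⇒ 22 days.
S2 is on the critical path; changing it to 2 makes that path 18 days.
The critical path is still S1→S2→S6; finish is now 18 days.

18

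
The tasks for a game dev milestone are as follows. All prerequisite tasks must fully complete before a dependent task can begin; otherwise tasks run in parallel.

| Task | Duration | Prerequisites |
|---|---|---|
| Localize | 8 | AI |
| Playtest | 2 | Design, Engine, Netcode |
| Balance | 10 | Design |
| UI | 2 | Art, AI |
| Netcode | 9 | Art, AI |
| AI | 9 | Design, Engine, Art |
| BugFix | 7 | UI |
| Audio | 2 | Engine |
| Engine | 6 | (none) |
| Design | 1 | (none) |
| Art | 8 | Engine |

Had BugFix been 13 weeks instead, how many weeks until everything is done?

38

Actual critical path: Engine→Art→AI→Netcode→Playtest = 6+8+9+9+2 = 34 ⇒ 34 weeks.
The longest path through BugFix is only 32 weeks, so BugFix has float 2.
New critical path: Engine→Art→AI→UI→BugFix = 6+8+9+2+13 = 38 ⇒ 38 weeks.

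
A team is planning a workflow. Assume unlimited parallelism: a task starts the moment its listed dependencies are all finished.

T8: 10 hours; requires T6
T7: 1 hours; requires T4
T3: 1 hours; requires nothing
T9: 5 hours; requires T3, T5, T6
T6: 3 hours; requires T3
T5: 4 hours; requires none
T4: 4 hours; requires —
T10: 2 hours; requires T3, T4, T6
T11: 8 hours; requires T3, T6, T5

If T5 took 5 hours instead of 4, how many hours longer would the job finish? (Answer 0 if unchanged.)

0

Actual critical path: T3→T6→T8 = 1+3+10 = 14 ⇒ 14 hours.
T5 has 2 hours of float (longest path through it is 12).
The critical path is still T3→T6→T8; finish is now 14 hours.
Change in finish: 14 − 14 = +0 hours.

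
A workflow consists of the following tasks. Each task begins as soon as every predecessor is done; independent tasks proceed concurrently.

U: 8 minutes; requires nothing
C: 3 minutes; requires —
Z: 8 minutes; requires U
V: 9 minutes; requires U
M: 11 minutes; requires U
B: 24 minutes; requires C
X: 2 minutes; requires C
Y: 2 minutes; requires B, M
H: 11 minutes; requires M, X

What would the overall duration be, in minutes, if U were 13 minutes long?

Baseline: U→M→H = 8+11+11 = 30 → 30 minutes.
U is on the critical path; changing it to 13 makes that path 35 minutes.
The critical path is still U→M→H; finish is now 35 minutes.

35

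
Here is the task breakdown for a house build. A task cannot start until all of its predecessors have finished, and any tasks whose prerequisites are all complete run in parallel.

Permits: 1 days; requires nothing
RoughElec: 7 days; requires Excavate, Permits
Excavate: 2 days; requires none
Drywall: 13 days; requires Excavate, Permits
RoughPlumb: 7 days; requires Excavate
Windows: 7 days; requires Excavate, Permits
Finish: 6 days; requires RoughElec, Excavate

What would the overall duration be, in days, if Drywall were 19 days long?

21

As given, the longest chain is Excavate→Drywall = 2+13 = 15, so the finish is 15 days.
Since Drywall is critical, the +6 change carries straight to that chain (now 21 days).
The critical path is still Excavate→Drywall; finish is now 21 days.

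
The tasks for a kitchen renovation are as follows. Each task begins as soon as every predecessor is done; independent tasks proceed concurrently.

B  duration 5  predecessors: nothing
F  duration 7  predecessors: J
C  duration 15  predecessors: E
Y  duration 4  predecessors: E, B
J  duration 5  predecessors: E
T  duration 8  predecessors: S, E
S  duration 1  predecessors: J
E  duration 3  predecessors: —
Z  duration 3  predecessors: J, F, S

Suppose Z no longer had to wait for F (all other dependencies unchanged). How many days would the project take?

18

With the dependency in place, E→J→F→Z = 3+5+7+3 = 18 sets the finish at 18 days.
Without F→Z, Z's earliest start moves from 15 to 9.
New critical path: E→C = 3+15 = 18 ⇒ 18 days.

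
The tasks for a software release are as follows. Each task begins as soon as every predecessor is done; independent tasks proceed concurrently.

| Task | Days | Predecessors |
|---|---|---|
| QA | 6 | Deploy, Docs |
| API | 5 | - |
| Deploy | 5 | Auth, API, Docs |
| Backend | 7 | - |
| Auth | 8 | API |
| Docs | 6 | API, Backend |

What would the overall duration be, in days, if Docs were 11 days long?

29

Critical path before the change: Backend→Docs→Deploy→QA = 7+6+5+6 = 24 giving 24 days.
Since Docs is critical, the +5 change carries straight to that chain (now 29 days).
That remains the longest chain; total 29 days.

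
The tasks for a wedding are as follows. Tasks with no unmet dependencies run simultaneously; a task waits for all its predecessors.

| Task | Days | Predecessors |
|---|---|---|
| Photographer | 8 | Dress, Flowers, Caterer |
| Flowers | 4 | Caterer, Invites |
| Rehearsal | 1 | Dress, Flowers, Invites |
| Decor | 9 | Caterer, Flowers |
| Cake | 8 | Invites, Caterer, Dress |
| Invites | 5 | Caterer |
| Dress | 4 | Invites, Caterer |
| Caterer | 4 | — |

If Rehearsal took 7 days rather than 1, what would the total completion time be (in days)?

22

The binding path is Caterer→Invites→Flowers→Decor = 4+5+4+9 = 22; finish at 22 days.
The longest path through Rehearsal is only 14 days, so Rehearsal has float 8.
That remains the longest chain; total 22 days.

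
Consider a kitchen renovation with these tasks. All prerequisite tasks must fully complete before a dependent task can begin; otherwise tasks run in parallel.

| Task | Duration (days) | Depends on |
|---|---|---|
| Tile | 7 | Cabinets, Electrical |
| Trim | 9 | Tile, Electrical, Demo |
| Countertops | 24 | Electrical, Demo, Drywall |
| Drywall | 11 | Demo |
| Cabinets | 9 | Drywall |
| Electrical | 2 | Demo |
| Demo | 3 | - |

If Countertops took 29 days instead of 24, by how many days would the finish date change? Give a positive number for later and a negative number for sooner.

Baseline: Demo→Drywall→Cabinets→Tile→Trim = 3+11+9+7+9 = 39 → 39 days.
Countertops has 1 day of float (longest path through it is 38).
The binding chain switches to Demo→Drywall→Countertops = 3+11+29 = 43; finish 43 days.
Change in finish: 43 − 39 = +4 days.

4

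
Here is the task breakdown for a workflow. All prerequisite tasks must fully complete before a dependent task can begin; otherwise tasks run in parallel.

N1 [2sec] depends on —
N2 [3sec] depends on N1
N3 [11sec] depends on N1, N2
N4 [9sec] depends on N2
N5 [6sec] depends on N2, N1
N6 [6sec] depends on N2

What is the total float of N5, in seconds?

N1→N2→N3 = 2+3+11 = 16 sets the makespan at 16 seconds.
Longest path through N5: 11 seconds (earliest finish 11, latest finish 16).
Slack of N5 = 10 − 5 = 5 seconds.

5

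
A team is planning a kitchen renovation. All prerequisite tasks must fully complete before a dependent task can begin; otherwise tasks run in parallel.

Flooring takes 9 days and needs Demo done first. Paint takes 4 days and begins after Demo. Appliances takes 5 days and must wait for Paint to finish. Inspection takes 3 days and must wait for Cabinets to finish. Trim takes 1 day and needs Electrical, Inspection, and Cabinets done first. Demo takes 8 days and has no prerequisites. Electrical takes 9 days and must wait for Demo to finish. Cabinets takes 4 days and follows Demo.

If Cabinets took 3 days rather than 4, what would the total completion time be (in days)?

As given, the longest chain is Demo→Electrical→Trim = 8+9+1 = 18, so the finish is 18 days.
Cabinets is off the critical path — its longest chain is 16 days, giving 2 of slack.
The critical path is still Demo→Electrical→Trim; finish is now 18 days.

18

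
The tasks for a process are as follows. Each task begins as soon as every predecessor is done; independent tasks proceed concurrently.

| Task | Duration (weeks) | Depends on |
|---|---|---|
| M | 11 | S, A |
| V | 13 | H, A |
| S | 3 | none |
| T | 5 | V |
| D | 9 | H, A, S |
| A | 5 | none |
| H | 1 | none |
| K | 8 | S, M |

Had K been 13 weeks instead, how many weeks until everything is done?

29

As given, the longest chain is A→M→K = 5+11+8 = 24, so the finish is 24 weeks.
K is on the critical path; changing it to 13 makes that path 29 weeks.
That remains the longest chain; total 29 weeks.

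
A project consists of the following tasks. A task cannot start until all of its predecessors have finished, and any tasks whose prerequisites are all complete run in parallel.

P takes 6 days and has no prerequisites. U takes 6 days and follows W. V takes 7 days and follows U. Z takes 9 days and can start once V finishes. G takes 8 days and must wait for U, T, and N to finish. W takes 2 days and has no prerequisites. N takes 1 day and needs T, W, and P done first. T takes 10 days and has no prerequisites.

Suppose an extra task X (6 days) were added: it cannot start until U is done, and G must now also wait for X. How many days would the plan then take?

24

Originally the plan takes 24 days.
With X inserted, G now waits for max(U, T, N, X).
New critical path: W→U→V→Z = 2+6+7+9 = 24 ⇒ 24 days.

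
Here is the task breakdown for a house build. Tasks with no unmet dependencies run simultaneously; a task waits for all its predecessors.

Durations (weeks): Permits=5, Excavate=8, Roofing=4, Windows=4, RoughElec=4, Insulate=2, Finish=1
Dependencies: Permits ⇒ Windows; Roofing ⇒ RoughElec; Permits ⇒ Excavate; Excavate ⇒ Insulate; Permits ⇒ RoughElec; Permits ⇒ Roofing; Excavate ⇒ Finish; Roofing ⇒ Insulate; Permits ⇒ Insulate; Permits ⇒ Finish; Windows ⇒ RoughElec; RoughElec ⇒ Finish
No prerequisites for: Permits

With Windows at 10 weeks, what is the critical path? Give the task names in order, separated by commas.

Permits, Windows, RoughElec, Finish

As given, the longest chain is Permits→Excavate→Insulate = 5+8+2 = 15, so the finish is 15 weeks.
The longest path through Windows is only 14 weeks, so Windows has float 1.
Now Permits→Windows→RoughElec→Finish = 5+10+4+1 = 20 is longest, so the finish becomes 20 weeks.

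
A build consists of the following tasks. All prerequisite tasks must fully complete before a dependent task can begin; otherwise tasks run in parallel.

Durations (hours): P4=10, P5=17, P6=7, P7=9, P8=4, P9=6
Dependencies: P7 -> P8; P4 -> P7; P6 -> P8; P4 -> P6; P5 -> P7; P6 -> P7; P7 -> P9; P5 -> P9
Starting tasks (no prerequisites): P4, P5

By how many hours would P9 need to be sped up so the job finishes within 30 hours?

2

Current finish: 32 hours; target: 30.
P9 is on every critical path, so each hour cut from P9 cuts the finish by one (this holds down to a finish of 30).
Need 32 − 30 = 2 hours off P9 → P9 becomes 4 hours, finish becomes 30.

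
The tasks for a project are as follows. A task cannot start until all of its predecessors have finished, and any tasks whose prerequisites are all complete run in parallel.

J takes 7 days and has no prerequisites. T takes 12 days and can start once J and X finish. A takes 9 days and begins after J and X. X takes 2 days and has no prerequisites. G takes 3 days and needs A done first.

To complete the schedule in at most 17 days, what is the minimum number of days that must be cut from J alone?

2

Current finish: 19 days; target: 17.
J is on every critical path, so each day cut from J cuts the finish by one (this holds down to a finish of 14).
Need 19 − 17 = 2 days off J → J becomes 5 days, finish becomes 17.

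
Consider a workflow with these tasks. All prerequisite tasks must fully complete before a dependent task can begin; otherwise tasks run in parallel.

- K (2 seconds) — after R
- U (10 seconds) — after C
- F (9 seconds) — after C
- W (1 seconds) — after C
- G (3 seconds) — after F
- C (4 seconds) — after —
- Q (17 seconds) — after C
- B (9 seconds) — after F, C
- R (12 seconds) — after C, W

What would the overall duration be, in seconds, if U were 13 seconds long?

22

Critical path before the change: C→F→B = 4+9+9 = 22 giving 22 seconds.
U is off the critical path — its longest chain is 14 seconds, giving 8 of slack.
No other chain overtakes it, so the finish is 22 seconds.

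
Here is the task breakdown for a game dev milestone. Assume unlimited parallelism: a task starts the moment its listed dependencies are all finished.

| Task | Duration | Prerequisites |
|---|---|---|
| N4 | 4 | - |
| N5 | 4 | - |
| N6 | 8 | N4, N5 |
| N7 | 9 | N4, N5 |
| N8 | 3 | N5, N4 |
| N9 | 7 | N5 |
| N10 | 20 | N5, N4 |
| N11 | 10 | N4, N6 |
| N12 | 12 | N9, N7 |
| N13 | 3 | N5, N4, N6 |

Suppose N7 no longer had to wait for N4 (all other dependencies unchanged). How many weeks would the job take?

Before: longest chain N4→N7→N12 = 4+9+12 = 25, finish 25.
Dropping N4→N7 doesn't change N7's earliest start (4); another predecessor still binds.
The longest chain is now N5→N7→N12 = 4+9+12 = 25, so the job takes 25 weeks.

25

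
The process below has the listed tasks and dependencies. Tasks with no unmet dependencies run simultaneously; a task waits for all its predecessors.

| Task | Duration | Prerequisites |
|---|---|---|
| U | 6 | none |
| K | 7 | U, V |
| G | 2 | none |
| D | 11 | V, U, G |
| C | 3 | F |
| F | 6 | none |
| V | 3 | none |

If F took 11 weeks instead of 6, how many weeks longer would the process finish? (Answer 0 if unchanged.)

0

Critical path before the change: U→D = 6+11 = 17 giving 17 weeks.
The longest path through F is only 9 weeks, so F has float 8.
The critical path is still U→D; finish is now 17 weeks.
Change in finish: 17 − 17 = +0 weeks.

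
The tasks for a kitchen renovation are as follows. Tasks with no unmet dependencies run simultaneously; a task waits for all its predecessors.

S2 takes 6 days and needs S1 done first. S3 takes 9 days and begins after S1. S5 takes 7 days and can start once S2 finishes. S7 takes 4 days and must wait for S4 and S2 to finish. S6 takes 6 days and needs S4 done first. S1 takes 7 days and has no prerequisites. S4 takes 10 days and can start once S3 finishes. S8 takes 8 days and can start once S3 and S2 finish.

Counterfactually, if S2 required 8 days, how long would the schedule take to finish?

32

As given, the longest chain is S1→S3→S4→S6 = 7+9+10+6 = 32, so the finish is 32 days.
S2 has 11 days of float (longest path through it is 21).
That remains the longest chain; total 32 days.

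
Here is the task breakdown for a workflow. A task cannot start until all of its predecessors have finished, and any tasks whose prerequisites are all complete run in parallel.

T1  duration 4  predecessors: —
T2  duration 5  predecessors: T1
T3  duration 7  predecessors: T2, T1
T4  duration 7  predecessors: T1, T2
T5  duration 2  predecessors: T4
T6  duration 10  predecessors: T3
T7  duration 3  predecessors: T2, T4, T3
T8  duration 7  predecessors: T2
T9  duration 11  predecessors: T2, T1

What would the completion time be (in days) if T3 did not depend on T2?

21

With the dependency in place, T1→T2→T3→T6 = 4+5+7+10 = 26 sets the finish at 26 days.
Without T2→T3, T3's earliest start moves from 9 to 4.
The longest chain is now T1→T3→T6 = 4+7+10 = 21, so the job takes 21 days.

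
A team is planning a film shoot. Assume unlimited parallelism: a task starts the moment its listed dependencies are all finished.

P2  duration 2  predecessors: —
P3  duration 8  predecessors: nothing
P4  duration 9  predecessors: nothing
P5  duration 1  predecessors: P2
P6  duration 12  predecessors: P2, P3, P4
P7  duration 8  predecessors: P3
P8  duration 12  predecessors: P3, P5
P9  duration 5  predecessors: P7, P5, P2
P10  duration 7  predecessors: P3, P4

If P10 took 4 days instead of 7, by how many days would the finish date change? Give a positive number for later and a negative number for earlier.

Critical path before the change: P3→P7→P9 = 8+8+5 = 21 giving 21 days.
The longest path through P10 is only 16 days, so P10 has float 5.
The critical path is still P3→P7→P9; finish is now 21 days.
Change in finish: 21 − 21 = +0 days.

0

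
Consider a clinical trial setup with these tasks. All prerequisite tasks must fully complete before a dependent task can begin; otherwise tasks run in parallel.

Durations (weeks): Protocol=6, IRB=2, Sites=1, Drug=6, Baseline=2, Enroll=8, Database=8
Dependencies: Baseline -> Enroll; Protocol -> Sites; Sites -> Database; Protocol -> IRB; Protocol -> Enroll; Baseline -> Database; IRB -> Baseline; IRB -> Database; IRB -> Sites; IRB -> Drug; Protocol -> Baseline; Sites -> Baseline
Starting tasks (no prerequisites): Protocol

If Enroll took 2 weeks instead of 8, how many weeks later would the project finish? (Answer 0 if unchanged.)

0

The binding path is Protocol→IRB→Sites→Baseline→Enroll = 6+2+1+2+8 = 19; finish at 19 weeks.
Enroll is on the critical path; changing it to 2 makes that path 13 weeks.
The binding chain switches to Protocol→IRB→Sites→Baseline→Database = 6+2+1+2+8 = 19; finish 19 weeks.
Change in finish: 19 − 19 = +0 weeks.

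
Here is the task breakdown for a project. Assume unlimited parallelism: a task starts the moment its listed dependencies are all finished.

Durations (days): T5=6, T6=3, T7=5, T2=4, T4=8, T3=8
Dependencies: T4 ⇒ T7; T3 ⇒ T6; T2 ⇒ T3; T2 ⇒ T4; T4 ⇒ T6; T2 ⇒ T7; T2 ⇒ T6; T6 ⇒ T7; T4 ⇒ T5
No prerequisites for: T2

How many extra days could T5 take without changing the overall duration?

2

The longest chain is T2→T3→T6→T7 = 4+8+3+5 = 20; overall finish 20 days.
The longest chain containing T5 totals 18 days.
Slack of T5 = 14 − 12 = 2 days.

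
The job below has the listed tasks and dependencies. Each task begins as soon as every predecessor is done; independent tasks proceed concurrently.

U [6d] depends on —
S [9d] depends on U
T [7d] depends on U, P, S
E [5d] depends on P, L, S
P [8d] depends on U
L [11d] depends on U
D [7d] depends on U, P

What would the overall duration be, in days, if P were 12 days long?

Actual critical path: U→S→T = 6+9+7 = 22 ⇒ 22 days.
P is off the critical path — its longest chain is 21 days, giving 1 of slack.
The binding chain switches to U→P→D = 6+12+7 = 25; finish 25 days.

25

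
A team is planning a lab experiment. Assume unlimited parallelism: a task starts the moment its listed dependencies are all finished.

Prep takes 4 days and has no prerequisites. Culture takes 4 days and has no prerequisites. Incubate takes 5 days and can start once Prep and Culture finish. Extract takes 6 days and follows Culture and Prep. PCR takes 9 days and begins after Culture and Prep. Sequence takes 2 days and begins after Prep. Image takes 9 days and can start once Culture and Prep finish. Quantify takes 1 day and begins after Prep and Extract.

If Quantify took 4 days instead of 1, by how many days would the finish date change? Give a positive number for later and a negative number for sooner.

1

The binding path is Prep→PCR = 4+9 = 13; finish at 13 days.
Quantify is off the critical path — its longest chain is 11 days, giving 2 of slack.
Now Prep→Extract→Quantify = 4+6+4 = 14 is longest, so the finish becomes 14 days.
Change in finish: 14 − 13 = +1 days.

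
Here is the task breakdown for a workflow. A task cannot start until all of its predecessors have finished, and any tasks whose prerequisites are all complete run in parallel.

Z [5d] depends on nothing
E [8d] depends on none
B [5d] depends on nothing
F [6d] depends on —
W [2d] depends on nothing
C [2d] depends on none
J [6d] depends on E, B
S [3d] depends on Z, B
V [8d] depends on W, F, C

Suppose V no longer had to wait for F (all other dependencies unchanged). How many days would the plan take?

14

Original critical path: E→J = 8+6 = 14 ⇒ 14 days.
Without F→V, V's earliest start moves from 6 to 2.
New critical path: E→J = 8+6 = 14 ⇒ 14 days.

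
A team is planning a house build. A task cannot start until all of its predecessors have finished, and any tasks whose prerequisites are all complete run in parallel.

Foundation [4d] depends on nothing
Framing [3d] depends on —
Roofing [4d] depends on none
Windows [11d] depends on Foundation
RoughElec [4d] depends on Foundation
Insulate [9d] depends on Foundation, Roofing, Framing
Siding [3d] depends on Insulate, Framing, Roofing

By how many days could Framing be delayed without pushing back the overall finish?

Foundation→Insulate→Siding = 4+9+3 = 16 sets the makespan at 16 days.
The longest chain containing Framing totals 15 days.
Float = 16 − 15 = 1.

1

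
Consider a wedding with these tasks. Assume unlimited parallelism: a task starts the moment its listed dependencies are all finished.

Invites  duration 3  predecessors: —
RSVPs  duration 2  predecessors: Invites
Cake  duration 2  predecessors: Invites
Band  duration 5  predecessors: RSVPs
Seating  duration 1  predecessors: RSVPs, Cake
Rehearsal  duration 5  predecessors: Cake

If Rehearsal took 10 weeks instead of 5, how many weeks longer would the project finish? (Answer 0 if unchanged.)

Actual critical path: Invites→Cake→Rehearsal = 3+2+5 = 10 ⇒ 10 weeks.
Since Rehearsal is critical, the +5 change carries straight to that chain (now 15 weeks).
No other chain overtakes it, so the finish is 15 weeks.
Change in finish: 15 − 10 = +5 weeks.

5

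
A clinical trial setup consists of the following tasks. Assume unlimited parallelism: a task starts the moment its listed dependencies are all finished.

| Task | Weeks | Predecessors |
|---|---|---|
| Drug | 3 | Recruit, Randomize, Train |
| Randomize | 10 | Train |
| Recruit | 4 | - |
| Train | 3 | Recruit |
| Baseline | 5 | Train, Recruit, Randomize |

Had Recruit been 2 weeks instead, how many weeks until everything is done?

Critical path before the change: Recruit→Train→Randomize→Baseline = 4+3+10+5 = 22 giving 22 weeks.
Since Recruit is critical, the -2 change carries straight to that chain (now 20 weeks).
The critical path is still Recruit→Train→Randomize→Baseline; finish is now 20 weeks.

20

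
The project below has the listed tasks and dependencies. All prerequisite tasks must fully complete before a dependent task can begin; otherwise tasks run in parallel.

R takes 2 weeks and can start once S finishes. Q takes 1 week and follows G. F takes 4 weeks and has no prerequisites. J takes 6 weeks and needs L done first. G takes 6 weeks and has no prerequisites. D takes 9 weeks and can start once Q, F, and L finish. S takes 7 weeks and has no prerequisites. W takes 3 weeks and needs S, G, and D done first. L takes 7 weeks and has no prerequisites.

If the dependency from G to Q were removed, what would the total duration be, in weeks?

19

With the dependency in place, L→D→W = 7+9+3 = 19 sets the finish at 19 weeks.
Without G→Q, Q's earliest start moves from 6 to 0.
After: L→D→W = 7+9+3 = 19 → 19 weeks.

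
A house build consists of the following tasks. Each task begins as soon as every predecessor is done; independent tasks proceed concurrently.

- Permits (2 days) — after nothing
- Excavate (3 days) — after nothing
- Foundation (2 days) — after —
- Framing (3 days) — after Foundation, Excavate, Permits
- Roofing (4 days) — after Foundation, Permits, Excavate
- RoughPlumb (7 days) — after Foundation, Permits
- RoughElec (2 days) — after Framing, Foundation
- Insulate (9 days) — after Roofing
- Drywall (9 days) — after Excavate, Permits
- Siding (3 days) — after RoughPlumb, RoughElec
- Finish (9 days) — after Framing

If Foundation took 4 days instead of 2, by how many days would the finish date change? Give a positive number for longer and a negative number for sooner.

1

The binding path is Excavate→Roofing→Insulate = 3+4+9 = 16; finish at 16 days.
The longest path through Foundation is only 15 days, so Foundation has float 1.
Now Foundation→Roofing→Insulate = 4+4+9 = 17 is longest, so the finish becomes 17 days.
Change in finish: 17 − 16 = +1 days.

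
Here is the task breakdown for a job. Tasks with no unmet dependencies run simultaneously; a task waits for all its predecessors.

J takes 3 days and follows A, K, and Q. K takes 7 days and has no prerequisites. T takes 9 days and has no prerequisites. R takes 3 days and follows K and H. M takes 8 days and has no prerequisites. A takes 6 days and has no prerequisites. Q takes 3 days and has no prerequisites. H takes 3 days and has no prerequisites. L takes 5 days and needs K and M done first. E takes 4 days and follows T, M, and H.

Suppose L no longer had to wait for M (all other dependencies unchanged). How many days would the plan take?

13

Original critical path: M→L = 8+5 = 13 ⇒ 13 days.
Without M→L, L's earliest start moves from 8 to 7.
The longest chain is now T→E = 9+4 = 13, so the plan takes 13 days.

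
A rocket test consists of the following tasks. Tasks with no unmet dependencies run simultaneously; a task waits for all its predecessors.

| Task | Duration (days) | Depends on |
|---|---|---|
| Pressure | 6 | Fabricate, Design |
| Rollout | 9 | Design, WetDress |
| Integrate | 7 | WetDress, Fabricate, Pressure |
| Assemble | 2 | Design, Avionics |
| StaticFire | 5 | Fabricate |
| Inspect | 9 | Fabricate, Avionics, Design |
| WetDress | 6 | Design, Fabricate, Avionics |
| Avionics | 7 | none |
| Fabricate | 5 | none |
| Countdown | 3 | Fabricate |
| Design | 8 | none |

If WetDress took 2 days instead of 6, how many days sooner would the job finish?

Actual critical path: Design→WetDress→Rollout = 8+6+9 = 23 ⇒ 23 days.
WetDress lies on that path, so at 2 days the path becomes 19 days.
Now Design→Pressure→Integrate = 8+6+7 = 21 is longest, so the finish becomes 21 days.
Change in finish: 21 − 23 = -2 days.

2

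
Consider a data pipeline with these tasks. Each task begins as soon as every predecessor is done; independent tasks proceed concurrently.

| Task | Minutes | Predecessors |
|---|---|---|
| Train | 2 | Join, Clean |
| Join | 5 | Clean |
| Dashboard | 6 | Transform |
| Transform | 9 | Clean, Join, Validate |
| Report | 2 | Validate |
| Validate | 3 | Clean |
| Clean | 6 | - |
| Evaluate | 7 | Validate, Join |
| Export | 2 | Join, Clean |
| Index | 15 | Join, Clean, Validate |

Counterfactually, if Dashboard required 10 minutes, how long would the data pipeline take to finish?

As given, the longest chain is Clean→Join→Transform→Dashboard = 6+5+9+6 = 26, so the finish is 26 minutes.
Dashboard lies on that path, so at 10 minutes the path becomes 30 minutes.
That remains the longest chain; total 30 minutes.

30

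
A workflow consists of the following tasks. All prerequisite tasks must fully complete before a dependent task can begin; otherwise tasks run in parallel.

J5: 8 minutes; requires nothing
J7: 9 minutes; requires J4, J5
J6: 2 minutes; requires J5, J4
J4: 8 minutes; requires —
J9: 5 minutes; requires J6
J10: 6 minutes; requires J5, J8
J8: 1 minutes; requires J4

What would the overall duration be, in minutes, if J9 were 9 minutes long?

19

Baseline: J4→J7 = 8+9 = 17 → 17 minutes.
The longest path through J9 is only 15 minutes, so J9 has float 2.
New critical path: J4→J6→J9 = 8+2+9 = 19 ⇒ 19 minutes.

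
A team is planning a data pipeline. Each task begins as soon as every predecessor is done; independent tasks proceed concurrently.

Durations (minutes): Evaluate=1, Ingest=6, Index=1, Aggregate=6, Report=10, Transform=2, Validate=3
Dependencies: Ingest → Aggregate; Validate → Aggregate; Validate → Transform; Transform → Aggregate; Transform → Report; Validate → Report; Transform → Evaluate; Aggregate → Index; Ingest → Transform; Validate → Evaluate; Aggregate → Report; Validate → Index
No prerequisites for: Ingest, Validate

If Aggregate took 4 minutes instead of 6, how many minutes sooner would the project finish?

Actual critical path: Ingest→Transform→Aggregate→Report = 6+2+6+10 = 24 ⇒ 24 minutes.
Since Aggregate is critical, the -2 change carries straight to that chain (now 22 minutes).
That remains the longest chain; total 22 minutes.
Change in finish: 22 − 24 = -2 minutes.

2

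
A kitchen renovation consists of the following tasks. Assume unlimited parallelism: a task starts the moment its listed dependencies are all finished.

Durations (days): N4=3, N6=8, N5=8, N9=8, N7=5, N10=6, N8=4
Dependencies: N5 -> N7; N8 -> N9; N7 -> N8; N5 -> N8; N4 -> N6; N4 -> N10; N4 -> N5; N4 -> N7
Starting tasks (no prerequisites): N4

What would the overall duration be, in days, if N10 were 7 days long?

The binding path is N4→N5→N7→N8→N9 = 3+8+5+4+8 = 28; finish at 28 days.
N10 is off the critical path — its longest chain is 9 days, giving 19 of slack.
The critical path is still N4→N5→N7→N8→N9; finish is now 28 days.

28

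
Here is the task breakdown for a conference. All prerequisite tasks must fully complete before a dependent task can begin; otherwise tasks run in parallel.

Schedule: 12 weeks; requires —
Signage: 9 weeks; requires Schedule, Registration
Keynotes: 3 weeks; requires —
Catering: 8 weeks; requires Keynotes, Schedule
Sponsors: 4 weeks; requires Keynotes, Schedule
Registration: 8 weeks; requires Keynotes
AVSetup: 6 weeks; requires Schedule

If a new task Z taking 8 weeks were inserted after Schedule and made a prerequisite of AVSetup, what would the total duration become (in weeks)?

Originally the project takes 21 weeks.
With Z inserted, AVSetup now waits for max(Schedule, Z).
New critical path: Schedule→Z→AVSetup = 12+8+6 = 26 ⇒ 26 weeks.

26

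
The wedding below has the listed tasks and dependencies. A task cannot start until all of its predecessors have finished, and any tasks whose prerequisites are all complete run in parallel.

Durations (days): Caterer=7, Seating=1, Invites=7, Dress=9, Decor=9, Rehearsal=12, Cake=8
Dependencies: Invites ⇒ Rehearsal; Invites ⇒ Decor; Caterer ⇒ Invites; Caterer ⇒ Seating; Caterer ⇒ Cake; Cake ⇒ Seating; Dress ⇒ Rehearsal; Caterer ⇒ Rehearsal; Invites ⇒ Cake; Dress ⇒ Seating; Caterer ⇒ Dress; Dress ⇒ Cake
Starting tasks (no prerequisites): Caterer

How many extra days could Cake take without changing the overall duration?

The longest chain is Caterer→Dress→Rehearsal = 7+9+12 = 28; overall finish 28 days.
Longest path through Cake: 25 days (earliest finish 24, latest finish 27).
Slack of Cake = 19 − 16 = 3 days.

3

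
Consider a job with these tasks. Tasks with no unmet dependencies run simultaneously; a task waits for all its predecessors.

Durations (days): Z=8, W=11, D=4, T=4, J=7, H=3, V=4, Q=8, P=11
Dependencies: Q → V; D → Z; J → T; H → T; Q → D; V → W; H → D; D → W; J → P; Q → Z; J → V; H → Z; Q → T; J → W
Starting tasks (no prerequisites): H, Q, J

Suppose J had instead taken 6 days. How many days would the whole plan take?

23

The binding path is Q→D→W = 8+4+11 = 23; finish at 23 days.
The longest path through J is only 22 days, so J has float 1.
The critical path is still Q→D→W; finish is now 23 days.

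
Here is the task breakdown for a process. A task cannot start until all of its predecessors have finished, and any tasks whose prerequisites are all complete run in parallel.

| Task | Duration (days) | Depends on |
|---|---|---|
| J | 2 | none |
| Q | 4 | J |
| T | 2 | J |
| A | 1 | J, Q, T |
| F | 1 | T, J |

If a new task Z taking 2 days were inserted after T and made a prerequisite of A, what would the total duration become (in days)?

7

Originally the schedule takes 7 days.
With Z inserted, A now waits for max(J, Q, T, Z).
New critical path: J→Q→A = 2+4+1 = 7 ⇒ 7 days.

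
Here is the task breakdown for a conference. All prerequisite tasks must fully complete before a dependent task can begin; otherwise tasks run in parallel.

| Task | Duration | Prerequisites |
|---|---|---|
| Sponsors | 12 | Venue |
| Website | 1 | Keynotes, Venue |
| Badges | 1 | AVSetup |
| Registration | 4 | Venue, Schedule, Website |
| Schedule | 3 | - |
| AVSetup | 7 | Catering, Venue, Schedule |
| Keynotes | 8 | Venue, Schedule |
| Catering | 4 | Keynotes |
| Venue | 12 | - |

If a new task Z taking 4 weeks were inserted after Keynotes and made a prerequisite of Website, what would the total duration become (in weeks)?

Originally the project takes 32 weeks.
With Z inserted, Website now waits for max(Keynotes, Venue, Z).
New critical path: Venue→Keynotes→Catering→AVSetup→Badges = 12+8+4+7+1 = 32 ⇒ 32 weeks.

32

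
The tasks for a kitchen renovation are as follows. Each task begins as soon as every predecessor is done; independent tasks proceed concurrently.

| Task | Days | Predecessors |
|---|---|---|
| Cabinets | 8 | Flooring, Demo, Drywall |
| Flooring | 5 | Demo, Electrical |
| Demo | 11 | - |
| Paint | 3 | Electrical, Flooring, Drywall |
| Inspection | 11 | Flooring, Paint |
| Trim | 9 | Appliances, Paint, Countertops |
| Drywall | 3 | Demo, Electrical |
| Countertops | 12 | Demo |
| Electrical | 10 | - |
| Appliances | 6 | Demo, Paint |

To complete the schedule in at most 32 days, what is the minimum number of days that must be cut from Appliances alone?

2

Current finish: 34 days; target: 32.
Appliances is on every critical path, so each day cut from Appliances cuts the finish by one (this holds down to a finish of 32).
Need 34 − 32 = 2 days off Appliances → Appliances becomes 4 days, finish becomes 32.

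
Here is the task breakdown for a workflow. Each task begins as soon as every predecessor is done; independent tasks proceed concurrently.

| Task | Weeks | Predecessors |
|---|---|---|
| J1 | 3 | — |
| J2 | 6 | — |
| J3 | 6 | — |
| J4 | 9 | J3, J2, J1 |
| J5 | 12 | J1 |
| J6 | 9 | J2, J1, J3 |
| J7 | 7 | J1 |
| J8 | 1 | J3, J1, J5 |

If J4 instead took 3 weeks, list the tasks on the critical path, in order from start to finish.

Baseline: J1→J5→J8 = 3+12+1 = 16 → 16 weeks.
J4 has 1 week of float (longest path through it is 15).
No other chain overtakes it, so the finish is 16 weeks.

J1, J5, J8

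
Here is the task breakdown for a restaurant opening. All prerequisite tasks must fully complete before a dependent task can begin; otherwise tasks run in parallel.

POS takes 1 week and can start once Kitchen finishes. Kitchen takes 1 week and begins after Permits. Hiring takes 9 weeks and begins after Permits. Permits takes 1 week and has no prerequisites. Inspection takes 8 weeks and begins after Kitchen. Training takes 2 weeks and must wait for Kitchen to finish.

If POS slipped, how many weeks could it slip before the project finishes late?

7

The longest chain is Permits→Kitchen→Inspection = 1+1+8 = 10; overall finish 10 weeks.
Longest path through POS: 3 weeks (earliest finish 3, latest finish 10).
Float = 10 − 3 = 7.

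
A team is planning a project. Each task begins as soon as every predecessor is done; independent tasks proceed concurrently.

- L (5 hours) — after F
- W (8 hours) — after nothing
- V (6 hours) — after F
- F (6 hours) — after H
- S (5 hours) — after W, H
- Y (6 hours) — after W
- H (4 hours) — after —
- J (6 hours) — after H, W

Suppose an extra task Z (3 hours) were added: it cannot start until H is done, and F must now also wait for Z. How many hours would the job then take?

19

Originally the job takes 16 hours.
With Z inserted, F now waits for max(H, Z).
New critical path: H→Z→F→V = 4+3+6+6 = 19 ⇒ 19 hours.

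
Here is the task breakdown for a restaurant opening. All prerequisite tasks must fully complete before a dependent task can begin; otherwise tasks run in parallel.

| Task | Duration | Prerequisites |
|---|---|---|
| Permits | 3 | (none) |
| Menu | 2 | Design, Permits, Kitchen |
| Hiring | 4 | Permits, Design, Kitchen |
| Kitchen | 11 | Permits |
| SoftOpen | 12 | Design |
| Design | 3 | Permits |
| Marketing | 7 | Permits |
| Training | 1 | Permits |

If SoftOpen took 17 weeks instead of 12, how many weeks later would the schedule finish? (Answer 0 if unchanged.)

Actual critical path: Permits→Design→SoftOpen = 3+3+12 = 18 ⇒ 18 weeks.
Since SoftOpen is critical, the +5 change carries straight to that chain (now 23 weeks).
The critical path is still Permits→Design→SoftOpen; finish is now 23 weeks.
Change in finish: 23 − 18 = +5 weeks.

5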